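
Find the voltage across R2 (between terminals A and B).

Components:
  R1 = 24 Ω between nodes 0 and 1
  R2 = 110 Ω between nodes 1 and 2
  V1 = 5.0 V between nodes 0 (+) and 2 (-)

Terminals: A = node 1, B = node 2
R1 and R2 are in series across V1 (node 0 → node 1 → node 2), and the output A–B is taken across R2, so this is a voltage divider.
Series current: I = V1/(R1 + R2) = 5/(24 + 110) = 5/134 = 0.03731 A
V_R2 = I × R2 = V1 × R2/(R1 + R2) = 5 × 110/134 = 4.104 V

Final answer: 4.104 V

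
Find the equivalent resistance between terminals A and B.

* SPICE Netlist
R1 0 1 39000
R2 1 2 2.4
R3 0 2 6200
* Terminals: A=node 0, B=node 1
Reduce the network between node 0 (A) and node 1 (B) by series/parallel combination:
  Rs1 = R3 + R2 (series, joined only at node 2) = 6200 + 2.4 = 6202 Ω
  Rp1 = R1 ‖ Rs1 (parallel, both between nodes 0 and 1) = 1/(1/39000 + 1/6202) = 5351 Ω
R_eq = 5.351 kΩ

Final answer: 5.351 kΩ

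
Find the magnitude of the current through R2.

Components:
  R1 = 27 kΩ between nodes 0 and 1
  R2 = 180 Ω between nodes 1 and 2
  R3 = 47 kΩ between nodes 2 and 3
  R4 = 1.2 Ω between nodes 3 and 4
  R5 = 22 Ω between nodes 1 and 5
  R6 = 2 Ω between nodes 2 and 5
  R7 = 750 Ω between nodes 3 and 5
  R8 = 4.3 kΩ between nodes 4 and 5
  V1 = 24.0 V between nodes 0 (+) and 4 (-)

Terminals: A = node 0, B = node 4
Nodal analysis, taking node 4 as the 0 V reference.
Source V1 fixes V_0 = 24 V.
KCL at each unknown node (sum of currents leaving = 0; resistances in Ω):
  Node 1: (V_1 - 24)/27000 + (V_1 - V_2)/180 + (V_1 - V_5)/22 = 0
  Node 2: (V_2 - V_1)/180 + (V_2 - V_3)/47000 + (V_2 - V_5)/2 = 0
  Node 3: (V_3 - V_2)/47000 + (V_3 - 0)/1.2 + (V_3 - V_5)/750 = 0
  Node 5: (V_5 - V_1)/22 + (V_5 - V_2)/2 + (V_5 - V_3)/750 + (V_5 - 0)/4300 = 0
Collecting terms (coefficients in siemens):
  0.05105·V_1 - 0.005556·V_2 - 0.04545·V_5 = 0.0008889
  0.5056·V_2 - 0.005556·V_1 - 0.00002128·V_3 - 0.5·V_5 = 0
  0.8347·V_3 - 0.00002128·V_2 - 0.001333·V_5 = 0
  0.547·V_5 - 0.04545·V_1 - 0.5·V_2 - 0.001333·V_3 = 0
Solving these 4 simultaneous equations (Gaussian elimination) gives:
  V_1 = 0.5647 V, V_2 = 0.5478 V, V_3 = 0.0008887 V, V_5 = 0.5476 V
I_R2 = (V_1 - V_2)/R2 = (0.5647 - 0.5478)/180 = 0.00009372 A
|I_R2| = 0.00009372 A

Final answer: |I_R2| = 9.372e-05 A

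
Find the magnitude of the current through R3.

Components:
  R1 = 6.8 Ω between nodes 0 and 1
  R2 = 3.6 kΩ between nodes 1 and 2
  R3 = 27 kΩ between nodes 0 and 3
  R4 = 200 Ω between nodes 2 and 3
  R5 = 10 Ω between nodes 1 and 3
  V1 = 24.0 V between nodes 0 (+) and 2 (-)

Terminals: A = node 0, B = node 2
Nodal analysis, taking node 2 as the 0 V reference.
Source V1 fixes V_0 = 24 V.
KCL at each unknown node (sum of currents leaving = 0; resistances in Ω):
  Node 1: (V_1 - 24)/6.8 + (V_1 - 0)/3600 + (V_1 - V_3)/10 = 0
  Node 3: (V_3 - 24)/27000 + (V_3 - 0)/200 + (V_3 - V_1)/10 = 0
Collecting terms (coefficients in siemens):
  0.2473·V_1 - 0.1·V_3 = 3.529
  0.105·V_3 - 0.1·V_1 = 0.0008889
Determinant D = (0.2473)(0.105) - (-0.1)(-0.1) = 0.01598
V_1 = [(3.529)(0.105) - (-0.1)(0.0008889)]/D = 23.21 V
V_3 = [(0.2473)(0.0008889) - (3.529)(-0.1)]/D = 22.1 V
I_R3 = (V_0 - V_3)/R3 = (24 - 22.1)/27000 = 0.00007034 A
|I_R3| = 0.00007034 A

Final answer: |I_R3| = 7.034e-05 A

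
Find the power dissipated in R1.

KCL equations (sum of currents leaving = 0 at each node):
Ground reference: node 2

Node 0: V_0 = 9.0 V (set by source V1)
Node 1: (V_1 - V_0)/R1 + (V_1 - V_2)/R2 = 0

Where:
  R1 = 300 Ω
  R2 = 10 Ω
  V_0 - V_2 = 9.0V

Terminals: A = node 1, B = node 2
Nodal analysis, taking node 2 as the 0 V reference.
Source V1 fixes V_0 = 9 V.
KCL at each unknown node (sum of currents leaving = 0; resistances in Ω):
  Node 1: (V_1 - 9)/300 + (V_1 - 0)/10 = 0
Collecting terms: 0.1033 × V_1 = 0.03  =>  V_1 = 0.2903 V
I_R1 = (V_0 - V_1)/R1 = (9 - 0.2903)/300 = 0.02903 A
P_R1 = I_R1² × R1 = (0.02903)² × 300 = 0.2529 W

Final answer: 0.2529 W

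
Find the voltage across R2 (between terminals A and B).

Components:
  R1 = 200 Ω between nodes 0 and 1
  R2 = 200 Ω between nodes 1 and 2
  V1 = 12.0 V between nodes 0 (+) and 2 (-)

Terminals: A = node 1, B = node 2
R1 and R2 are in series across V1 (node 0 → node 1 → node 2), and the output A–B is taken across R2, so this is a voltage divider.
Series current: I = V1/(R1 + R2) = 12/(200 + 200) = 12/400 = 0.03 A
V_R2 = I × R2 = V1 × R2/(R1 + R2) = 12 × 200/400 = 6 V

Final answer: 6 V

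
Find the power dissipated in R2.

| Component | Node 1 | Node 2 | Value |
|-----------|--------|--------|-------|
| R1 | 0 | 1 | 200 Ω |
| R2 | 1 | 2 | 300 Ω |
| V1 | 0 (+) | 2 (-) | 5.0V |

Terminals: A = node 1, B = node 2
Nodal analysis, taking node 2 as the 0 V reference.
Source V1 fixes V_0 = 5 V.
KCL at each unknown node (sum of currents leaving = 0; resistances in Ω):
  Node 1: (V_1 - 5)/200 + (V_1 - 0)/300 = 0
Collecting terms: 0.008333 × V_1 = 0.025  =>  V_1 = 3 V
I_R2 = (V_1 - V_2)/R2 = (3 - 0)/300 = 0.01 A
P_R2 = I_R2² × R2 = (0.01)² × 300 = 0.03 W

Final answer: 0.03 W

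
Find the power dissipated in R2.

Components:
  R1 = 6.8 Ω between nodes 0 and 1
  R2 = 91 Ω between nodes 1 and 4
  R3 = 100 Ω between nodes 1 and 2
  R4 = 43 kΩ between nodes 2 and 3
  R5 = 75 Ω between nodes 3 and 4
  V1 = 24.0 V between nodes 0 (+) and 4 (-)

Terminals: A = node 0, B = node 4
Nodal analysis, taking node 4 as the 0 V reference.
Source V1 fixes V_0 = 24 V.
KCL at each unknown node (sum of currents leaving = 0; resistances in Ω):
  Node 1: (V_1 - 24)/6.8 + (V_1 - 0)/91 + (V_1 - V_2)/100 = 0
  Node 2: (V_2 - V_1)/100 + (V_2 - V_3)/43000 = 0
  Node 3: (V_3 - V_2)/43000 + (V_3 - 0)/75 = 0
Collecting terms (coefficients in siemens):
  0.168·V_1 - 0.01·V_2 = 3.529
  0.01002·V_2 - 0.01·V_1 - 0.00002326·V_3 = 0
  0.01336·V_3 - 0.00002326·V_2 = 0
Solving these 3 simultaneous equations (Gaussian elimination) gives:
  V_1 = 22.33 V, V_2 = 22.28 V, V_3 = 0.03879 V
I_R2 = (V_1 - V_4)/R2 = (22.33 - 0)/91 = 0.2454 A
P_R2 = I_R2² × R2 = (0.2454)² × 91 = 5.478 W

Final answer: 5.478 W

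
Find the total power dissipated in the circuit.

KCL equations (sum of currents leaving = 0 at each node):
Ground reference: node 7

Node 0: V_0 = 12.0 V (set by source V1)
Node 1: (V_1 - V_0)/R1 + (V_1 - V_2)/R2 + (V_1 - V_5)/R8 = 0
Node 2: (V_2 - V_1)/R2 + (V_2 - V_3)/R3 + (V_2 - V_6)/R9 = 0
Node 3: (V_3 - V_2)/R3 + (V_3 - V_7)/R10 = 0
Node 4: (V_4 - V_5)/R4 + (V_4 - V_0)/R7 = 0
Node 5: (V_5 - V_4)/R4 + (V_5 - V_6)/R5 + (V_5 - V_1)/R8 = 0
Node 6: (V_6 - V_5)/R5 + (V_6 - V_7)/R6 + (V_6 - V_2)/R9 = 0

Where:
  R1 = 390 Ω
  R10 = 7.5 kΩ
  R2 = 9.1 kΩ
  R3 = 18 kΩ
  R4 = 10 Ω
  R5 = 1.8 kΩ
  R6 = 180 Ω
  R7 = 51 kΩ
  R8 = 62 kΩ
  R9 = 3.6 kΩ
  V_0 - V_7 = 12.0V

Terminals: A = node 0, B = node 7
Nodal analysis, taking node 7 as the 0 V reference.
Source V1 fixes V_0 = 12 V.
KCL at each unknown node (sum of currents leaving = 0; resistances in Ω):
  Node 1: (V_1 - 12)/390 + (V_1 - V_2)/9100 + (V_1 - V_5)/62000 = 0
  Node 2: (V_2 - V_1)/9100 + (V_2 - V_3)/18000 + (V_2 - V_6)/3600 = 0
  Node 3: (V_3 - V_2)/18000 + (V_3 - 0)/7500 = 0
  Node 4: (V_4 - V_5)/10 + (V_4 - 12)/51000 = 0
  Node 5: (V_5 - V_4)/10 + (V_5 - V_6)/1800 + (V_5 - V_1)/62000 = 0
  Node 6: (V_6 - V_5)/1800 + (V_6 - 0)/180 + (V_6 - V_2)/3600 = 0
Collecting terms (coefficients in siemens):
  0.00269·V_1 - 0.0001099·V_2 - 0.00001613·V_5 = 0.03077
  0.0004432·V_2 - 0.0001099·V_1 - 0.00005556·V_3 - 0.0002778·V_6 = 0
  0.0001889·V_3 - 0.00005556·V_2 = 0
  0.1·V_4 - 0.1·V_5 = 0.0002353
  0.1006·V_5 - 0.00001613·V_1 - 0.1·V_4 - 0.0005556·V_6 = 0
  0.006389·V_6 - 0.0002778·V_2 - 0.0005556·V_5 = 0
Solving these 6 simultaneous equations (Gaussian elimination) gives:
  V_1 = 11.57 V, V_2 = 3.119 V, V_3 = 0.9172 V, V_4 = 0.9179 V
  V_5 = 0.9157 V, V_6 = 0.2152 V
Power in each resistor, P = (ΔV)²/R:
  P_R1 = (12 - 11.57)²/390 = 0.0004725 W
  P_R2 = (11.57 - 3.119)²/9100 = 0.00785 W
  P_R3 = (3.119 - 0.9172)²/18000 = 0.0002692 W
  P_R4 = (0.9179 - 0.9157)²/10 = 0.0000004722 W
  P_R5 = (0.9157 - 0.2152)²/1800 = 0.0002726 W
  P_R6 = (0.2152 - 0)²/180 = 0.0002573 W
  P_R7 = (12 - 0.9179)²/51000 = 0.002408 W
  P_R8 = (11.57 - 0.9157)²/62000 = 0.001831 W
  P_R9 = (3.119 - 0.2152)²/3600 = 0.002342 W
  P_R10 = (0.9172 - 0)²/7500 = 0.0001122 W
P_total = P_R1 + P_R2 + P_R3 + P_R4 + P_R5 + P_R6 + P_R7 + P_R8 + P_R9 + P_R10 = 0.01582 W

Final answer: 0.01582 W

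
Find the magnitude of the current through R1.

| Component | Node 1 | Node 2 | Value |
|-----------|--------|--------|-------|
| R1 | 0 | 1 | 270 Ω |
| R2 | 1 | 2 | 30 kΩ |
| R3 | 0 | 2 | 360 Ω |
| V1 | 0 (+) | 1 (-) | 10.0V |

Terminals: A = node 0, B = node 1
Nodal analysis, taking node 1 as the 0 V reference.
Source V1 fixes V_0 = 10 V.
KCL at each unknown node (sum of currents leaving = 0; resistances in Ω):
  Node 2: (V_2 - 0)/30000 + (V_2 - 10)/360 = 0
Collecting terms: 0.002811 × V_2 = 0.02778  =>  V_2 = 9.881 V
I_R1 = (V_0 - V_1)/R1 = (10 - 0)/270 = 0.03704 A
|I_R1| = 0.03704 A

Final answer: |I_R1| = 0.03704 A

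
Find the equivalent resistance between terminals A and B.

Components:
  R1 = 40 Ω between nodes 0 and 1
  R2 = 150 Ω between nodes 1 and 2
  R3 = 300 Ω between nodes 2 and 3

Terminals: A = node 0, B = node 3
Reduce the network between node 0 (A) and node 3 (B) by series/parallel combination:
  Rs1 = R1 + R2 (series, joined only at node 1) = 40 + 150 = 190 Ω
  Rs2 = R3 + Rs1 (series, joined only at node 2) = 300 + 190 = 490 Ω
R_eq = 490 Ω

Final answer: 490 Ω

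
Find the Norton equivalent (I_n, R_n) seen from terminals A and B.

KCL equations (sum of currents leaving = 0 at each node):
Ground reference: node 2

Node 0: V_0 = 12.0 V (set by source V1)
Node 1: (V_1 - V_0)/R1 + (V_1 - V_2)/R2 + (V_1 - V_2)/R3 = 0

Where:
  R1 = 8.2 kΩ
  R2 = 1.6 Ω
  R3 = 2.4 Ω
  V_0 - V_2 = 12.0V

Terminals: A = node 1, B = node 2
Find the Thévenin equivalent first; then I_n = V_th/R_th and R_n = R_th.
Step 1 — V_th is the open-circuit voltage V_A - V_B (nothing connected across the terminals).
Nodal analysis, taking node 2 as the 0 V reference.
Source V1 fixes V_0 = 12 V.
KCL at each unknown node (sum of currents leaving = 0; resistances in Ω):
  Node 1: (V_1 - 12)/8200 + (V_1 - 0)/1.6 + (V_1 - 0)/2.4 = 0
Collecting terms: 1.042 × V_1 = 0.001463  =>  V_1 = 0.001405 V
V_th = V_1 - V_2 = 0.001405 - 0 = 0.001405 V
Step 2 — R_th: zero the source — replace V1 by a short circuit (node 2 merges into node 0) — and find the resistance seen between A (node 1) and B (node 0).
Reduce the network between node 1 (A) and node 0 (B) by series/parallel combination:
  Rp1 = R1 ‖ R2 ‖ R3 (parallel, all between nodes 0 and 1) = 1/(1/8200 + 1/1.6 + 1/2.4) = 0.9599 Ω
R_th = 0.9599 Ω
I_n = V_th/R_th = 0.001405/0.9599 = 0.001463 A, and R_n = R_th = 0.9599 Ω

Final answer: I_n = 0.001463 A, R_n = 0.9599 Ω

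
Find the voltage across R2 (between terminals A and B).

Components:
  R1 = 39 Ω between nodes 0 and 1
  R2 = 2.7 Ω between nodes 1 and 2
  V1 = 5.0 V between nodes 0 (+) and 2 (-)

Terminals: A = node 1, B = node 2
R1 and R2 are in series across V1 (node 0 → node 1 → node 2), and the output A–B is taken across R2, so this is a voltage divider.
Series current: I = V1/(R1 + R2) = 5/(39 + 2.7) = 5/41.7 = 0.1199 A
V_R2 = I × R2 = V1 × R2/(R1 + R2) = 5 × 2.7/41.7 = 0.3237 V

Final answer: 0.3237 V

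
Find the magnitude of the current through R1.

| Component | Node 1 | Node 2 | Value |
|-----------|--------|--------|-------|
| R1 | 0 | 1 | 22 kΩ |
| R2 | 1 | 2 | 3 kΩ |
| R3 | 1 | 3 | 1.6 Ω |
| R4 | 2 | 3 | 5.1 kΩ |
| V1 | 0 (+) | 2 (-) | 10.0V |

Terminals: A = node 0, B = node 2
Nodal analysis, taking node 2 as the 0 V reference.
Source V1 fixes V_0 = 10 V.
KCL at each unknown node (sum of currents leaving = 0; resistances in Ω):
  Node 1: (V_1 - 10)/22000 + (V_1 - 0)/3000 + (V_1 - V_3)/1.6 = 0
  Node 3: (V_3 - V_1)/1.6 + (V_3 - 0)/5100 = 0
Collecting terms (coefficients in siemens):
  0.6254·V_1 - 0.625·V_3 = 0.0004545
  0.6252·V_3 - 0.625·V_1 = 0
Determinant D = (0.6254)(0.6252) - (-0.625)(-0.625) = 0.0003594
V_1 = [(0.0004545)(0.6252) - (-0.625)(0)]/D = 0.7908 V
V_3 = [(0.6254)(0) - (0.0004545)(-0.625)]/D = 0.7905 V
I_R1 = (V_0 - V_1)/R1 = (10 - 0.7908)/22000 = 0.0004186 A
|I_R1| = 0.0004186 A

Final answer: |I_R1| = 0.0004186 A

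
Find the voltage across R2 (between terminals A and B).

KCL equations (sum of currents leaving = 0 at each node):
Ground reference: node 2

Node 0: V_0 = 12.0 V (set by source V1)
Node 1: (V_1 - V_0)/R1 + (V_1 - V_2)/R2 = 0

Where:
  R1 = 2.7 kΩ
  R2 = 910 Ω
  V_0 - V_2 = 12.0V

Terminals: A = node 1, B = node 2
R1 and R2 are in series across V1 (node 0 → node 1 → node 2), and the output A–B is taken across R2, so this is a voltage divider.
Series current: I = V1/(R1 + R2) = 12/(2700 + 910) = 12/3610 = 0.003324 A
V_R2 = I × R2 = V1 × R2/(R1 + R2) = 12 × 910/3610 = 3.025 V

Final answer: 3.025 V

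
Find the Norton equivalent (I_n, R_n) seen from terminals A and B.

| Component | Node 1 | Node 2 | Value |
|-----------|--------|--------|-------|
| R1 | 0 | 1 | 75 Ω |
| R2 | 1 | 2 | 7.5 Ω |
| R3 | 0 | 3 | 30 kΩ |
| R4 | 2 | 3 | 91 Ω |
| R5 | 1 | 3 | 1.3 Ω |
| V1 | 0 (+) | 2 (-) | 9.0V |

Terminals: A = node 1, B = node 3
Find the Thévenin equivalent first; then I_n = V_th/R_th and R_n = R_th.
Step 1 — V_th is the open-circuit voltage V_A - V_B (nothing connected across the terminals).
Nodal analysis, taking node 2 as the 0 V reference.
Source V1 fixes V_0 = 9 V.
KCL at each unknown node (sum of currents leaving = 0; resistances in Ω):
  Node 1: (V_1 - 9)/75 + (V_1 - 0)/7.5 + (V_1 - V_3)/1.3 = 0
  Node 3: (V_3 - 9)/30000 + (V_3 - 0)/91 + (V_3 - V_1)/1.3 = 0
Collecting terms (coefficients in siemens):
  0.9159·V_1 - 0.7692·V_3 = 0.12
  0.7803·V_3 - 0.7692·V_1 = 0.0003
Determinant D = (0.9159)(0.7803) - (-0.7692)(-0.7692) = 0.1229
V_1 = [(0.12)(0.7803) - (-0.7692)(0.0003)]/D = 0.7636 V
V_3 = [(0.9159)(0.0003) - (0.12)(-0.7692)]/D = 0.7532 V
V_th = V_1 - V_3 = 0.7636 - 0.7532 = 0.0104 V
Step 2 — R_th: zero the source — replace V1 by a short circuit (node 2 merges into node 0) — and find the resistance seen between A (node 1) and B (node 3).
Reduce the network between node 1 (A) and node 3 (B) by series/parallel combination:
  Rp1 = R1 ‖ R2 (parallel, both between nodes 0 and 1) = 1/(1/75 + 1/7.5) = 6.818 Ω
  Rp2 = R3 ‖ R4 (parallel, both between nodes 0 and 3) = 1/(1/30000 + 1/91) = 90.72 Ω
  Rs1 = Rp1 + Rp2 (series, joined only at node 0) = 6.818 + 90.72 = 97.54 Ω
  Rp3 = R5 ‖ Rs1 (parallel, both between nodes 1 and 3) = 1/(1/1.3 + 1/97.54) = 1.283 Ω
R_th = 1.283 Ω
I_n = V_th/R_th = 0.0104/1.283 = 0.008109 A, and R_n = R_th = 1.283 Ω

Final answer: I_n = 0.008109 A, R_n = 1.283 Ω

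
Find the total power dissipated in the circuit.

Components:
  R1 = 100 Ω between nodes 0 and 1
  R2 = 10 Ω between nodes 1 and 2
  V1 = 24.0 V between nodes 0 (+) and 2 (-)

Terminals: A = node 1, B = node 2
Nodal analysis, taking node 2 as the 0 V reference.
Source V1 fixes V_0 = 24 V.
KCL at each unknown node (sum of currents leaving = 0; resistances in Ω):
  Node 1: (V_1 - 24)/100 + (V_1 - 0)/10 = 0
Collecting terms: 0.11 × V_1 = 0.24  =>  V_1 = 2.182 V
Power in each resistor, P = (ΔV)²/R:
  P_R1 = (24 - 2.182)²/100 = 4.76 W
  P_R2 = (2.182 - 0)²/10 = 0.476 W
P_total = P_R1 + P_R2 = 5.236 W

Final answer: 5.236 W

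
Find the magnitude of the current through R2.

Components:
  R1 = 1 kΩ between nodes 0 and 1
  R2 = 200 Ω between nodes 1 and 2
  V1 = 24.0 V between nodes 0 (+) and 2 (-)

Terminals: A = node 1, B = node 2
Nodal analysis, taking node 2 as the 0 V reference.
Source V1 fixes V_0 = 24 V.
KCL at each unknown node (sum of currents leaving = 0; resistances in Ω):
  Node 1: (V_1 - 24)/1000 + (V_1 - 0)/200 = 0
Collecting terms: 0.006 × V_1 = 0.024  =>  V_1 = 4 V
I_R2 = (V_1 - V_2)/R2 = (4 - 0)/200 = 0.02 A
|I_R2| = 0.02 A

Final answer: |I_R2| = 0.02 A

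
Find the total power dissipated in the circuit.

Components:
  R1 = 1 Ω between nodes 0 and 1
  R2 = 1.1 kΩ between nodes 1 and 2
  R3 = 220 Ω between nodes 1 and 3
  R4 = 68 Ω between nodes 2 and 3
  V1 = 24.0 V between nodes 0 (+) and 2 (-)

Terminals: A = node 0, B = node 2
Nodal analysis, taking node 2 as the 0 V reference.
Source V1 fixes V_0 = 24 V.
KCL at each unknown node (sum of currents leaving = 0; resistances in Ω):
  Node 1: (V_1 - 24)/1 + (V_1 - 0)/1100 + (V_1 - V_3)/220 = 0
  Node 3: (V_3 - V_1)/220 + (V_3 - 0)/68 = 0
Collecting terms (coefficients in siemens):
  1.005·V_1 - 0.004545·V_3 = 24
  0.01925·V_3 - 0.004545·V_1 = 0
Determinant D = (1.005)(0.01925) - (-0.004545)(-0.004545) = 0.01934
V_1 = [(24)(0.01925) - (-0.004545)(0)]/D = 23.9 V
V_3 = [(1.005)(0) - (24)(-0.004545)]/D = 5.642 V
Power in each resistor, P = (ΔV)²/R:
  P_R1 = (24 - 23.9)²/1 = 0.01096 W
  P_R2 = (23.9 - 0)²/1100 = 0.5191 W
  P_R3 = (23.9 - 5.642)²/220 = 1.514 W
  P_R4 = (0 - 5.642)²/68 = 0.4681 W
P_total = P_R1 + P_R2 + P_R3 + P_R4 = 2.513 W

Final answer: 2.513 W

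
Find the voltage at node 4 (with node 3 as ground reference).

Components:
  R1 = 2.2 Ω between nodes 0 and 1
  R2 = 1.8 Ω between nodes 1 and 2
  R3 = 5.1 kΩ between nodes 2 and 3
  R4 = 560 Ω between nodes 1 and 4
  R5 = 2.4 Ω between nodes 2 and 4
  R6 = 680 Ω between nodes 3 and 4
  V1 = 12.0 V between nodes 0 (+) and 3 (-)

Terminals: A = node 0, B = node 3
Nodal analysis, taking node 3 as the 0 V reference.
Source V1 fixes V_0 = 12 V.
KCL at each unknown node (sum of currents leaving = 0; resistances in Ω):
  Node 1: (V_1 - 12)/2.2 + (V_1 - V_2)/1.8 + (V_1 - V_4)/560 = 0
  Node 2: (V_2 - V_1)/1.8 + (V_2 - 0)/5100 + (V_2 - V_4)/2.4 = 0
  Node 4: (V_4 - V_1)/560 + (V_4 - V_2)/2.4 + (V_4 - 0)/680 = 0
Collecting terms (coefficients in siemens):
  1.012·V_1 - 0.5556·V_2 - 0.001786·V_4 = 5.455
  0.9724·V_2 - 0.5556·V_1 - 0.4167·V_4 = 0
  0.4199·V_4 - 0.001786·V_1 - 0.4167·V_2 = 0
Solving these 3 simultaneous equations (Gaussian elimination) gives:
  V_1 = 11.96 V, V_2 = 11.92 V, V_4 = 11.88 V
The requested potential is V_4 = 11.88 V.

Final answer: V_4 = 11.88 V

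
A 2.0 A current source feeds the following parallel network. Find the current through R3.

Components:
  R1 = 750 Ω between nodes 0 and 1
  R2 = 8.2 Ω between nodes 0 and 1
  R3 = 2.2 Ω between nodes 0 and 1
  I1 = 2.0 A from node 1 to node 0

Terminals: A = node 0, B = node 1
All resistors sit directly between nodes 0 and 1, so they are in parallel and share one voltage V; the full source current 2 A splits among them.
1/R_par = 1/750 + 1/8.2 + 1/2.2 = 0.5778 S  =>  R_par = 1.731 Ω
V = I × R_par = 2 × 1.731 = 3.461 V
I_R3 = V/R3 = 3.461/2.2 = 1.573 A

Final answer: 1.573 A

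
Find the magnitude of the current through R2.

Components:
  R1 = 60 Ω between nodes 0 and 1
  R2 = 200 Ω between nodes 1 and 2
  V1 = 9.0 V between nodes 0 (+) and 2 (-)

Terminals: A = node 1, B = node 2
Nodal analysis, taking node 2 as the 0 V reference.
Source V1 fixes V_0 = 9 V.
KCL at each unknown node (sum of currents leaving = 0; resistances in Ω):
  Node 1: (V_1 - 9)/60 + (V_1 - 0)/200 = 0
Collecting terms: 0.02167 × V_1 = 0.15  =>  V_1 = 6.923 V
I_R2 = (V_1 - V_2)/R2 = (6.923 - 0)/200 = 0.03462 A
|I_R2| = 0.03462 A

Final answer: |I_R2| = 0.03462 A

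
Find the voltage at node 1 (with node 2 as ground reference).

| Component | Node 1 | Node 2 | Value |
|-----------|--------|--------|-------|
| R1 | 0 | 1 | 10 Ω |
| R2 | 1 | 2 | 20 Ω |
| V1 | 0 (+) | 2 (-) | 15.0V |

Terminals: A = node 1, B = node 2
Nodal analysis, taking node 2 as the 0 V reference.
Source V1 fixes V_0 = 15 V.
KCL at each unknown node (sum of currents leaving = 0; resistances in Ω):
  Node 1: (V_1 - 15)/10 + (V_1 - 0)/20 = 0
Collecting terms: 0.15 × V_1 = 1.5  =>  V_1 = 10 V
The requested potential is V_1 = 10 V.

Final answer: V_1 = 10 V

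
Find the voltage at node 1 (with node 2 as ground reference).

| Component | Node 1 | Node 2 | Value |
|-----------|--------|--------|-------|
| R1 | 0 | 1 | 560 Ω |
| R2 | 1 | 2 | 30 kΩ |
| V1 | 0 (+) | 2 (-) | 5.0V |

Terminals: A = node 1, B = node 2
Nodal analysis, taking node 2 as the 0 V reference.
Source V1 fixes V_0 = 5 V.
KCL at each unknown node (sum of currents leaving = 0; resistances in Ω):
  Node 1: (V_1 - 5)/560 + (V_1 - 0)/30000 = 0
Collecting terms: 0.001819 × V_1 = 0.008929  =>  V_1 = 4.908 V
The requested potential is V_1 = 4.908 V.

Final answer: V_1 = 4.908 V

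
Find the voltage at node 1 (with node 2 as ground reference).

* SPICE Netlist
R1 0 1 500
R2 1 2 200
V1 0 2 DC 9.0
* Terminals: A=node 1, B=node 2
Nodal analysis, taking node 2 as the 0 V reference.
Source V1 fixes V_0 = 9 V.
KCL at each unknown node (sum of currents leaving = 0; resistances in Ω):
  Node 1: (V_1 - 9)/500 + (V_1 - 0)/200 = 0
Collecting terms: 0.007 × V_1 = 0.018  =>  V_1 = 2.571 V
The requested potential is V_1 = 2.571 V.

Final answer: V_1 = 2.571 V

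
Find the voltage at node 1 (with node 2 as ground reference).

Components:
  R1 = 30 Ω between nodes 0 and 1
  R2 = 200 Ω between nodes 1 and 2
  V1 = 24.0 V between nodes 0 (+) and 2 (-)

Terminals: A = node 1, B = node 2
Nodal analysis, taking node 2 as the 0 V reference.
Source V1 fixes V_0 = 24 V.
KCL at each unknown node (sum of currents leaving = 0; resistances in Ω):
  Node 1: (V_1 - 24)/30 + (V_1 - 0)/200 = 0
Collecting terms: 0.03833 × V_1 = 0.8  =>  V_1 = 20.87 V
The requested potential is V_1 = 20.87 V.

Final answer: V_1 = 20.87 V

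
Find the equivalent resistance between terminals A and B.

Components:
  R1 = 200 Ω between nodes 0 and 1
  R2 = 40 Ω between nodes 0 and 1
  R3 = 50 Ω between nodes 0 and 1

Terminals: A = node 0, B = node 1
Reduce the network between node 0 (A) and node 1 (B) by series/parallel combination:
  Rp1 = R1 ‖ R2 ‖ R3 (parallel, all between nodes 0 and 1) = 1/(1/200 + 1/40 + 1/50) = 20 Ω
R_eq = 20 Ω

Final answer: 20 Ω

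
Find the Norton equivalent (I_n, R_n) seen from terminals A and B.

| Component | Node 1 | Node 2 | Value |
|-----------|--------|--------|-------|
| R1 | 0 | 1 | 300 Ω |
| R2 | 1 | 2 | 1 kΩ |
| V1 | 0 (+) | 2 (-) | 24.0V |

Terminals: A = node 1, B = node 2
Find the Thévenin equivalent first; then I_n = V_th/R_th and R_n = R_th.
Step 1 — V_th is the open-circuit voltage V_A - V_B (nothing connected across the terminals).
Nodal analysis, taking node 2 as the 0 V reference.
Source V1 fixes V_0 = 24 V.
KCL at each unknown node (sum of currents leaving = 0; resistances in Ω):
  Node 1: (V_1 - 24)/300 + (V_1 - 0)/1000 = 0
Collecting terms: 0.004333 × V_1 = 0.08  =>  V_1 = 18.46 V
V_th = V_1 - V_2 = 18.46 - 0 = 18.46 V
Step 2 — R_th: zero the source — replace V1 by a short circuit (node 2 merges into node 0) — and find the resistance seen between A (node 1) and B (node 0).
Reduce the network between node 1 (A) and node 0 (B) by series/parallel combination:
  Rp1 = R1 ‖ R2 (parallel, both between nodes 0 and 1) = 1/(1/300 + 1/1000) = 230.8 Ω
R_th = 230.8 Ω
I_n = V_th/R_th = 18.46/230.8 = 0.08 A, and R_n = R_th = 230.8 Ω

Final answer: I_n = 0.08 A, R_n = 230.8 Ω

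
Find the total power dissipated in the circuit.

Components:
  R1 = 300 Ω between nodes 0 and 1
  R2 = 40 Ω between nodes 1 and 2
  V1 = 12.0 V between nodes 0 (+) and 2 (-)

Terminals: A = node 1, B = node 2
Nodal analysis, taking node 2 as the 0 V reference.
Source V1 fixes V_0 = 12 V.
KCL at each unknown node (sum of currents leaving = 0; resistances in Ω):
  Node 1: (V_1 - 12)/300 + (V_1 - 0)/40 = 0
Collecting terms: 0.02833 × V_1 = 0.04  =>  V_1 = 1.412 V
Power in each resistor, P = (ΔV)²/R:
  P_R1 = (12 - 1.412)²/300 = 0.3737 W
  P_R2 = (1.412 - 0)²/40 = 0.04983 W
P_total = P_R1 + P_R2 = 0.4235 W

Final answer: 0.4235 W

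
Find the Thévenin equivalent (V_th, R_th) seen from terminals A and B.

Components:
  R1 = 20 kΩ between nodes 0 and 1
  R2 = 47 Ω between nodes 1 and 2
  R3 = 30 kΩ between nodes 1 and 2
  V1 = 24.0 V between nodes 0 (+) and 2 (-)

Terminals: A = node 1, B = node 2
Step 1 — V_th is the open-circuit voltage V_A - V_B (nothing connected across the terminals).
Nodal analysis, taking node 2 as the 0 V reference.
Source V1 fixes V_0 = 24 V.
KCL at each unknown node (sum of currents leaving = 0; resistances in Ω):
  Node 1: (V_1 - 24)/20000 + (V_1 - 0)/47 + (V_1 - 0)/30000 = 0
Collecting terms: 0.02136 × V_1 = 0.0012  =>  V_1 = 0.05618 V
V_th = V_1 - V_2 = 0.05618 - 0 = 0.05618 V
Step 2 — R_th: zero the source — replace V1 by a short circuit (node 2 merges into node 0) — and find the resistance seen between A (node 1) and B (node 0).
Reduce the network between node 1 (A) and node 0 (B) by series/parallel combination:
  Rp1 = R1 ‖ R2 ‖ R3 (parallel, all between nodes 0 and 1) = 1/(1/20000 + 1/47 + 1/30000) = 46.82 Ω
R_th = 46.82 Ω

Final answer: V_th = 0.05618 V, R_th = 46.82 Ω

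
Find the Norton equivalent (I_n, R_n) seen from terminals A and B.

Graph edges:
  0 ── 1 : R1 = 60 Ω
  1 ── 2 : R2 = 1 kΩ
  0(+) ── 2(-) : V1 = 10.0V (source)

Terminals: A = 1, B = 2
Find the Thévenin equivalent first; then I_n = V_th/R_th and R_n = R_th.
Step 1 — V_th is the open-circuit voltage V_A - V_B (nothing connected across the terminals).
Nodal analysis, taking node 2 as the 0 V reference.
Source V1 fixes V_0 = 10 V.
KCL at each unknown node (sum of currents leaving = 0; resistances in Ω):
  Node 1: (V_1 - 10)/60 + (V_1 - 0)/1000 = 0
Collecting terms: 0.01767 × V_1 = 0.1667  =>  V_1 = 9.434 V
V_th = V_1 - V_2 = 9.434 - 0 = 9.434 V
Step 2 — R_th: zero the source — replace V1 by a short circuit (node 2 merges into node 0) — and find the resistance seen between A (node 1) and B (node 0).
Reduce the network between node 1 (A) and node 0 (B) by series/parallel combination:
  Rp1 = R1 ‖ R2 (parallel, both between nodes 0 and 1) = 1/(1/60 + 1/1000) = 56.6 Ω
R_th = 56.6 Ω
I_n = V_th/R_th = 9.434/56.6 = 0.1667 A, and R_n = R_th = 56.6 Ω

Final answer: I_n = 0.1667 A, R_n = 56.6 Ω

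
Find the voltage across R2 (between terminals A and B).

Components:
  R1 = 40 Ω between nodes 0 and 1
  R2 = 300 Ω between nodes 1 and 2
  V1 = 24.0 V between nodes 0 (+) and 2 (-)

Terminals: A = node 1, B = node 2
R1 and R2 are in series across V1 (node 0 → node 1 → node 2), and the output A–B is taken across R2, so this is a voltage divider.
Series current: I = V1/(R1 + R2) = 24/(40 + 300) = 24/340 = 0.07059 A
V_R2 = I × R2 = V1 × R2/(R1 + R2) = 24 × 300/340 = 21.18 V

Final answer: 21.18 V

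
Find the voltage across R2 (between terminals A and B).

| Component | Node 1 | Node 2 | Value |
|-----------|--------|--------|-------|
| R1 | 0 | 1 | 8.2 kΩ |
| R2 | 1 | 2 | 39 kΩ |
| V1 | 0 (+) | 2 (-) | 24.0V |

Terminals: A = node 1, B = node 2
R1 and R2 are in series across V1 (node 0 → node 1 → node 2), and the output A–B is taken across R2, so this is a voltage divider.
Series current: I = V1/(R1 + R2) = 24/(8200 + 39000) = 24/47200 = 0.0005085 A
V_R2 = I × R2 = V1 × R2/(R1 + R2) = 24 × 39000/47200 = 19.83 V

Final answer: 19.83 V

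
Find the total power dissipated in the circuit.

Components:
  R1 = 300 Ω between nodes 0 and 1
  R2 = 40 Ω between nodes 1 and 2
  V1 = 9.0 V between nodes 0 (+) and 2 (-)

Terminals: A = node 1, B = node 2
Nodal analysis, taking node 2 as the 0 V reference.
Source V1 fixes V_0 = 9 V.
KCL at each unknown node (sum of currents leaving = 0; resistances in Ω):
  Node 1: (V_1 - 9)/300 + (V_1 - 0)/40 = 0
Collecting terms: 0.02833 × V_1 = 0.03  =>  V_1 = 1.059 V
Power in each resistor, P = (ΔV)²/R:
  P_R1 = (9 - 1.059)²/300 = 0.2102 W
  P_R2 = (1.059 - 0)²/40 = 0.02803 W
P_total = P_R1 + P_R2 = 0.2382 W

Final answer: 0.2382 W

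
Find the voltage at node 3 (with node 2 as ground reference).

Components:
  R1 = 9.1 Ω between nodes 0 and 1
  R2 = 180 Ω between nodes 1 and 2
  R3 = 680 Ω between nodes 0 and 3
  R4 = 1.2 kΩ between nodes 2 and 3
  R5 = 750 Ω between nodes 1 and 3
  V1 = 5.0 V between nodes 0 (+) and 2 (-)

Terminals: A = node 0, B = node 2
Nodal analysis, taking node 2 as the 0 V reference.
Source V1 fixes V_0 = 5 V.
KCL at each unknown node (sum of currents leaving = 0; resistances in Ω):
  Node 1: (V_1 - 5)/9.1 + (V_1 - 0)/180 + (V_1 - V_3)/750 = 0
  Node 3: (V_3 - 5)/680 + (V_3 - 0)/1200 + (V_3 - V_1)/750 = 0
Collecting terms (coefficients in siemens):
  0.1168·V_1 - 0.001333·V_3 = 0.5495
  0.003637·V_3 - 0.001333·V_1 = 0.007353
Determinant D = (0.1168)(0.003637) - (-0.001333)(-0.001333) = 0.000423
V_1 = [(0.5495)(0.003637) - (-0.001333)(0.007353)]/D = 4.748 V
V_3 = [(0.1168)(0.007353) - (0.5495)(-0.001333)]/D = 3.762 V
The requested potential is V_3 = 3.762 V.

Final answer: V_3 = 3.762 V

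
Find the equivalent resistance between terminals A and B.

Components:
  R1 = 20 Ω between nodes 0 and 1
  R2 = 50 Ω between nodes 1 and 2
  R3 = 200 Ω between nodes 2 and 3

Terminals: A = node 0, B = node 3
Reduce the network between node 0 (A) and node 3 (B) by series/parallel combination:
  Rs1 = R1 + R2 (series, joined only at node 1) = 20 + 50 = 70 Ω
  Rs2 = R3 + Rs1 (series, joined only at node 2) = 200 + 70 = 270 Ω
R_eq = 270 Ω

Final answer: 270 Ω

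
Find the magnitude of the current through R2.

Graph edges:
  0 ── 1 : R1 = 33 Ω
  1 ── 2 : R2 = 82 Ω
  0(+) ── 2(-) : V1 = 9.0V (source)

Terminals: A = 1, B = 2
Nodal analysis, taking node 2 as the 0 V reference.
Source V1 fixes V_0 = 9 V.
KCL at each unknown node (sum of currents leaving = 0; resistances in Ω):
  Node 1: (V_1 - 9)/33 + (V_1 - 0)/82 = 0
Collecting terms: 0.0425 × V_1 = 0.2727  =>  V_1 = 6.417 V
I_R2 = (V_1 - V_2)/R2 = (6.417 - 0)/82 = 0.07826 A
|I_R2| = 0.07826 A

Final answer: |I_R2| = 0.07826 A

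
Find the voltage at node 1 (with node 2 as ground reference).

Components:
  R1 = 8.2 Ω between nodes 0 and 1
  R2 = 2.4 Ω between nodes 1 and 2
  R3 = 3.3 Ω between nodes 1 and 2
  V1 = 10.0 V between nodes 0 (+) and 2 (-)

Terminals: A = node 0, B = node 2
Nodal analysis, taking node 2 as the 0 V reference.
Source V1 fixes V_0 = 10 V.
KCL at each unknown node (sum of currents leaving = 0; resistances in Ω):
  Node 1: (V_1 - 10)/8.2 + (V_1 - 0)/2.4 + (V_1 - 0)/3.3 = 0
Collecting terms: 0.8416 × V_1 = 1.22  =>  V_1 = 1.449 V
The requested potential is V_1 = 1.449 V.

Final answer: V_1 = 1.449 V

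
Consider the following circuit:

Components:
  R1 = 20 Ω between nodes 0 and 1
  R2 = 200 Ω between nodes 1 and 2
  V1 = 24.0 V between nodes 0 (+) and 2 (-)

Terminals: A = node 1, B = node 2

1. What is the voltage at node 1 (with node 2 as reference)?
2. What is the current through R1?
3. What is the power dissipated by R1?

Nodal analysis, taking node 2 as the 0 V reference.
Source V1 fixes V_0 = 24 V.
KCL at each unknown node (sum of currents leaving = 0; resistances in Ω):
  Node 1: (V_1 - 24)/20 + (V_1 - 0)/200 = 0
Collecting terms: 0.055 × V_1 = 1.2  =>  V_1 = 21.82 V
Part 1:
  Read off the nodal solution: V_1 = 21.82 V
Part 2:
  I_R1 = (V_0 - V_1)/R1 = (24 - 21.82)/20 = 0.1091 A
  Magnitude: I_R1 = 0.1091 A
Part 3:
  I_R1 = (V_0 - V_1)/R1 = (24 - 21.82)/20 = 0.1091 A
  P_R1 = I_R1² × R1 = (0.1091)² × 20 = 0.238 W

Final answers:
1. V_1 = 21.82 V
2. I_R1 = 0.1091 A
3. P_R1 = 0.238 W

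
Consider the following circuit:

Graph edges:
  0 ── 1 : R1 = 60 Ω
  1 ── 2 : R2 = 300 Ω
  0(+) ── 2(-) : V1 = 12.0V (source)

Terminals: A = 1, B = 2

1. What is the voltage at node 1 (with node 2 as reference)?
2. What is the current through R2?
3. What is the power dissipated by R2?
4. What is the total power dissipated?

Nodal analysis, taking node 2 as the 0 V reference.
Source V1 fixes V_0 = 12 V.
KCL at each unknown node (sum of currents leaving = 0; resistances in Ω):
  Node 1: (V_1 - 12)/60 + (V_1 - 0)/300 = 0
Collecting terms: 0.02 × V_1 = 0.2  =>  V_1 = 10 V
Part 1:
  Read off the nodal solution: V_1 = 10 V
Part 2:
  I_R2 = (V_1 - V_2)/R2 = (10 - 0)/300 = 0.03333 A
  Magnitude: I_R2 = 0.03333 A
Part 3:
  I_R2 = (V_1 - V_2)/R2 = (10 - 0)/300 = 0.03333 A
  P_R2 = I_R2² × R2 = (0.03333)² × 300 = 0.3333 W
Part 4:
  Power in each resistor, P = (ΔV)²/R:
    P_R1 = (12 - 10)²/60 = 0.06667 W
    P_R2 = (10 - 0)²/300 = 0.3333 W
  P_total = P_R1 + P_R2 = 0.4 W

Final answers:
1. V_1 = 10 V
2. I_R2 = 0.03333 A
3. P_R2 = 0.3333 W
4. P_total = 0.4 W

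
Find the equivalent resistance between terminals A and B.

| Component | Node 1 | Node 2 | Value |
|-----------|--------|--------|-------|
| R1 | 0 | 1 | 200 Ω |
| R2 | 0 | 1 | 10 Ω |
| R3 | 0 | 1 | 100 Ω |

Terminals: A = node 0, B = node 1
Reduce the network between node 0 (A) and node 1 (B) by series/parallel combination:
  Rp1 = R1 ‖ R2 ‖ R3 (parallel, all between nodes 0 and 1) = 1/(1/200 + 1/10 + 1/100) = 8.696 Ω
R_eq = 8.696 Ω

Final answer: 8.696 Ω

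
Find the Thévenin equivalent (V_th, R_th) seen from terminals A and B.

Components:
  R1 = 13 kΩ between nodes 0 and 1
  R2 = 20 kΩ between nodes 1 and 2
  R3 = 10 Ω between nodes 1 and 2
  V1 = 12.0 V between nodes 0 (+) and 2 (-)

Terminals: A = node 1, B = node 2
Step 1 — V_th is the open-circuit voltage V_A - V_B (nothing connected across the terminals).
Nodal analysis, taking node 2 as the 0 V reference.
Source V1 fixes V_0 = 12 V.
KCL at each unknown node (sum of currents leaving = 0; resistances in Ω):
  Node 1: (V_1 - 12)/13000 + (V_1 - 0)/20000 + (V_1 - 0)/10 = 0
Collecting terms: 0.1001 × V_1 = 0.0009231  =>  V_1 = 0.009219 V
V_th = V_1 - V_2 = 0.009219 - 0 = 0.009219 V
Step 2 — R_th: zero the source — replace V1 by a short circuit (node 2 merges into node 0) — and find the resistance seen between A (node 1) and B (node 0).
Reduce the network between node 1 (A) and node 0 (B) by series/parallel combination:
  Rp1 = R1 ‖ R2 ‖ R3 (parallel, all between nodes 0 and 1) = 1/(1/13000 + 1/20000 + 1/10) = 9.987 Ω
R_th = 9.987 Ω

Final answer: V_th = 0.009219 V, R_th = 9.987 Ω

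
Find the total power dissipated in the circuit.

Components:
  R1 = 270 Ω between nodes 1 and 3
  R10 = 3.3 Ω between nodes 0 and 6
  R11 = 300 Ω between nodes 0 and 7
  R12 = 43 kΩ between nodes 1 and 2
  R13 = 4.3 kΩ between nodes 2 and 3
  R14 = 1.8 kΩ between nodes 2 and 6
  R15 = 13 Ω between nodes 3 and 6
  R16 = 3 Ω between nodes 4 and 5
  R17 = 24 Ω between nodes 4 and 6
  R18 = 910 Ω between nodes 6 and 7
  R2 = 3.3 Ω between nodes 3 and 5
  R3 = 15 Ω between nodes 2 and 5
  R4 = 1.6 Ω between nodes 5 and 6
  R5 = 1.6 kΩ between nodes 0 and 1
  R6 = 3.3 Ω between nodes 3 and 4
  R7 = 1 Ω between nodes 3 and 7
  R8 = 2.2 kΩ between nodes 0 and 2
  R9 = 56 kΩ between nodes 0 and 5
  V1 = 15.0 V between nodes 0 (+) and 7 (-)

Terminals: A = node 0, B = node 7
Nodal analysis, taking node 7 as the 0 V reference.
Source V1 fixes V_0 = 15 V.
KCL at each unknown node (sum of currents leaving = 0; resistances in Ω):
  Node 1: (V_1 - V_3)/270 + (V_1 - 15)/1600 + (V_1 - V_2)/43000 = 0
  Node 2: (V_2 - V_5)/15 + (V_2 - 15)/2200 + (V_2 - V_1)/43000 + (V_2 - V_3)/4300 + (V_2 - V_6)/1800 = 0
  Node 3: (V_3 - V_1)/270 + (V_3 - V_5)/3.3 + (V_3 - V_4)/3.3 + (V_3 - 0)/1 + (V_3 - V_2)/4300 + (V_3 - V_6)/13 = 0
  Node 4: (V_4 - V_3)/3.3 + (V_4 - V_5)/3 + (V_4 - V_6)/24 = 0
  Node 5: (V_5 - V_3)/3.3 + (V_5 - V_2)/15 + (V_5 - V_6)/1.6 + (V_5 - 15)/56000 + (V_5 - V_4)/3 = 0
  Node 6: (V_6 - V_5)/1.6 + (V_6 - 15)/3.3 + (V_6 - V_2)/1800 + (V_6 - V_3)/13 + (V_6 - V_4)/24 + (V_6 - 0)/910 = 0
Collecting terms (coefficients in siemens):
  0.004352·V_1 - 0.00002326·V_2 - 0.003704·V_3 = 0.009375
  0.06793·V_2 - 0.00002326·V_1 - 0.0002326·V_3 - 0.06667·V_5 - 0.0005556·V_6 = 0.006818
  1.687·V_3 - 0.003704·V_1 - 0.0002326·V_2 - 0.303·V_4 - 0.303·V_5 - 0.07692·V_6 = 0
  0.678·V_4 - 0.303·V_3 - 0.3333·V_5 - 0.04167·V_6 = 0
  1.328·V_5 - 0.06667·V_2 - 0.303·V_3 - 0.3333·V_4 - 0.625·V_6 = 0.0002679
  1.048·V_6 - 0.0005556·V_2 - 0.07692·V_3 - 0.04167·V_4 - 0.625·V_5 = 4.545
Solving these 6 simultaneous equations (Gaussian elimination) gives:
  V_1 = 3.995 V, V_2 = 5.649 V, V_3 = 2.128 V, V_4 = 4.184 V
  V_5 = 5.578 V, V_6 = 7.988 V
Power in each resistor, P = (ΔV)²/R:
  P_R1 = (3.995 - 2.128)²/270 = 0.01292 W
  P_R2 = (2.128 - 5.578)²/3.3 = 3.609 W
  P_R3 = (5.649 - 5.578)²/15 = 0.0003303 W
  P_R4 = (5.578 - 7.988)²/1.6 = 3.627 W
  P_R5 = (15 - 3.995)²/1600 = 0.07569 W
  P_R6 = (2.128 - 4.184)²/3.3 = 1.282 W
  P_R7 = (2.128 - 0)²/1 = 4.526 W
  P_R8 = (15 - 5.649)²/2200 = 0.03975 W
  P_R9 = (15 - 5.578)²/56000 = 0.001585 W
  P_R10 = (15 - 7.988)²/3.3 = 14.9 W
  P_R11 = (15 - 0)²/300 = 0.75 W
  P_R12 = (3.995 - 5.649)²/43000 = 0.00006361 W
  P_R13 = (5.649 - 2.128)²/4300 = 0.002884 W
  P_R14 = (5.649 - 7.988)²/1800 = 0.003039 W
  P_R15 = (2.128 - 7.988)²/13 = 2.642 W
  P_R16 = (4.184 - 5.578)²/3 = 0.648 W
  P_R17 = (4.184 - 7.988)²/24 = 0.6027 W
  P_R18 = (7.988 - 0)²/910 = 0.07011 W
P_total = P_R1 + P_R2 + P_R3 + P_R4 + P_R5 + P_R6 + P_R7 + P_R8 + P_R9 + P_R10 + P_R11 + P_R12 + P_R13 + P_R14 + P_R15 + P_R16 + P_R17 + P_R18 = 32.79 W

Final answer: 32.79 W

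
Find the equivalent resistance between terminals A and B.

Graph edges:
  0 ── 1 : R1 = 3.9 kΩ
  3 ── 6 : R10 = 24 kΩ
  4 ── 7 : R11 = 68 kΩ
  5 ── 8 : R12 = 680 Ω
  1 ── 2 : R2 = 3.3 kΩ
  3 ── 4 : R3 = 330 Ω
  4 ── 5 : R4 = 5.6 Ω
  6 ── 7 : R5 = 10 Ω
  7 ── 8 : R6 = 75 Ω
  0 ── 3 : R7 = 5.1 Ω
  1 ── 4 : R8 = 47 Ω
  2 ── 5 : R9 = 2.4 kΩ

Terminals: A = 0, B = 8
The network is not a plain series/parallel combination. Inject a 1 A test current into terminal A (node 0) and return it from terminal B (node 8); then R_eq = V_A / (1 A).
Nodal analysis, taking node 8 as the 0 V reference.
Current source I_test pushes 1 A into node 0 and draws it out of node 8.
KCL at each unknown node (sum of currents leaving = 0; resistances in Ω):
  Node 0: (V_0 - V_1)/3900 + (V_0 - V_3)/5.1 - 1 = 0
  Node 1: (V_1 - V_0)/3900 + (V_1 - V_2)/3300 + (V_1 - V_4)/47 = 0
  Node 2: (V_2 - V_1)/3300 + (V_2 - V_5)/2400 = 0
  Node 3: (V_3 - V_0)/5.1 + (V_3 - V_4)/330 + (V_3 - V_6)/24000 = 0
  Node 4: (V_4 - V_1)/47 + (V_4 - V_3)/330 + (V_4 - V_5)/5.6 + (V_4 - V_7)/68000 = 0
  Node 5: (V_5 - V_2)/2400 + (V_5 - V_4)/5.6 + (V_5 - 0)/680 = 0
  Node 6: (V_6 - V_3)/24000 + (V_6 - V_7)/10 = 0
  Node 7: (V_7 - V_4)/68000 + (V_7 - V_6)/10 + (V_7 - 0)/75 = 0
Collecting terms (coefficients in siemens):
  0.1963·V_0 - 0.0002564·V_1 - 0.1961·V_3 = 1
  0.02184·V_1 - 0.0002564·V_0 - 0.000303·V_2 - 0.02128·V_4 = 0
  0.0007197·V_2 - 0.000303·V_1 - 0.0004167·V_5 = 0
  0.1992·V_3 - 0.1961·V_0 - 0.00303·V_4 - 0.00004167·V_6 = 0
  0.2029·V_4 - 0.02128·V_1 - 0.00303·V_3 - 0.1786·V_5 - 0.00001471·V_7 = 0
  0.1805·V_5 - 0.0004167·V_2 - 0.1786·V_4 = 0
  0.1·V_6 - 0.00004167·V_3 - 0.1·V_7 = 0
  0.1133·V_7 - 0.00001471·V_4 - 0.1·V_6 = 0
Solving these 8 simultaneous equations (Gaussian elimination) gives:
  V_0 = 949.1 V, V_1 = 655.7 V, V_2 = 650.6 V, V_3 = 944.4 V
  V_4 = 652.2 V, V_5 = 646.9 V, V_6 = 4.046 V, V_7 = 3.654 V
R_eq = V_0 / 1 A = 949.1 Ω

Final answer: 949.1 Ω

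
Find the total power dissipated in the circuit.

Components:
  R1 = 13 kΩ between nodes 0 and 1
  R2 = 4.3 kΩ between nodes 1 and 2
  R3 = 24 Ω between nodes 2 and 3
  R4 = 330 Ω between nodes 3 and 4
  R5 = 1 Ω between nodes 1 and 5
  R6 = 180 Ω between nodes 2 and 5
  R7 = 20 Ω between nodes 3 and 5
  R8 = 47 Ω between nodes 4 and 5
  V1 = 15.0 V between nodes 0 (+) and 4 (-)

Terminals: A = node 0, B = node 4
Nodal analysis, taking node 4 as the 0 V reference.
Source V1 fixes V_0 = 15 V.
KCL at each unknown node (sum of currents leaving = 0; resistances in Ω):
  Node 1: (V_1 - 15)/13000 + (V_1 - V_2)/4300 + (V_1 - V_5)/1 = 0
  Node 2: (V_2 - V_1)/4300 + (V_2 - V_3)/24 + (V_2 - V_5)/180 = 0
  Node 3: (V_3 - V_2)/24 + (V_3 - 0)/330 + (V_3 - V_5)/20 = 0
  Node 5: (V_5 - V_1)/1 + (V_5 - V_2)/180 + (V_5 - V_3)/20 + (V_5 - 0)/47 = 0
Collecting terms (coefficients in siemens):
  1·V_1 - 0.0002326·V_2 - 1·V_5 = 0.001154
  0.04745·V_2 - 0.0002326·V_1 - 0.04167·V_3 - 0.005556·V_5 = 0
  0.0947·V_3 - 0.04167·V_2 - 0.05·V_5 = 0
  1.077·V_5 - 1·V_1 - 0.005556·V_2 - 0.05·V_3 = 0
Solving these 4 simultaneous equations (Gaussian elimination) gives:
  V_1 = 0.04877 V, V_2 = 0.04545 V, V_3 = 0.04515 V, V_5 = 0.04762 V
Power in each resistor, P = (ΔV)²/R:
  P_R1 = (15 - 0.04877)²/13000 = 0.0172 W
  P_R2 = (0.04877 - 0.04545)²/4300 = 0.000000002564 W
  P_R3 = (0.04545 - 0.04515)²/24 = 0.000000003954 W
  P_R4 = (0.04515 - 0)²/330 = 0.000006176 W
  P_R5 = (0.04877 - 0.04762)²/1 = 0.000001321 W
  P_R6 = (0.04545 - 0.04762)²/180 = 0.00000002619 W
  P_R7 = (0.04515 - 0.04762)²/20 = 0.0000003074 W
  P_R8 = (0 - 0.04762)²/47 = 0.00004826 W
P_total = P_R1 + P_R2 + P_R3 + P_R4 + P_R5 + P_R6 + P_R7 + P_R8 = 0.01725 W

Final answer: 0.01725 W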